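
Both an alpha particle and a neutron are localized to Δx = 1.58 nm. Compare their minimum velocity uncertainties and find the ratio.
The neutron has the larger minimum velocity uncertainty, by a ratio of 4.0.

For both particles, Δp_min = ℏ/(2Δx) = 3.337e-26 kg·m/s (same for both).

The velocity uncertainty is Δv = Δp/m:
- alpha particle: Δv = 3.337e-26 / 6.645e-27 = 5.022e+00 m/s = 5.022 m/s
- neutron: Δv = 3.337e-26 / 1.675e-27 = 1.992e+01 m/s = 19.925 m/s

Ratio: 1.992e+01 / 5.022e+00 = 4.0

The lighter particle has larger velocity uncertainty because Δv ∝ 1/m.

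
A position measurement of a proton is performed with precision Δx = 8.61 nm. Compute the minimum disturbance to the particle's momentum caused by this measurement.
6.124 × 10^-27 kg·m/s

The uncertainty principle implies that measuring position disturbs momentum:
ΔxΔp ≥ ℏ/2

When we measure position with precision Δx, we necessarily introduce a momentum uncertainty:
Δp ≥ ℏ/(2Δx)
Δp_min = (1.055e-34 J·s) / (2 × 8.610e-09 m)
Δp_min = 6.124e-27 kg·m/s

The more precisely we measure position, the greater the momentum disturbance.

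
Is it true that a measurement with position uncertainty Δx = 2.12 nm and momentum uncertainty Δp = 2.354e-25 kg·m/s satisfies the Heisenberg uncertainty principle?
Yes, it satisfies the uncertainty principle.

Calculate the product ΔxΔp:
ΔxΔp = (2.120e-09 m) × (2.354e-25 kg·m/s)
ΔxΔp = 4.990e-34 J·s

Compare to the minimum allowed value ℏ/2:
ℏ/2 = 5.273e-35 J·s

Since ΔxΔp = 4.990e-34 J·s ≥ 5.273e-35 J·s = ℏ/2,
the measurement satisfies the uncertainty principle.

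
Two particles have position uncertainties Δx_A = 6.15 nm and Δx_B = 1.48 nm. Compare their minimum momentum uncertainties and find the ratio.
Particle B has the larger minimum momentum uncertainty, by a factor of 4.16.

For each particle, the minimum momentum uncertainty is Δp_min = ℏ/(2Δx):

Particle A: Δp_A = ℏ/(2×6.150e-09 m) = 8.574e-27 kg·m/s
Particle B: Δp_B = ℏ/(2×1.480e-09 m) = 3.563e-26 kg·m/s

Ratio: Δp_B/Δp_A = 4.16

Since Δp_min ∝ 1/Δx, the particle with smaller position uncertainty (B) has larger momentum uncertainty.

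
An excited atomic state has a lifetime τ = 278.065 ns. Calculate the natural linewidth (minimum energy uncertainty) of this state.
1.184 neV

Using the energy-time uncertainty principle:
ΔEΔt ≥ ℏ/2

The lifetime τ represents the time uncertainty Δt.
The natural linewidth (minimum energy uncertainty) is:

ΔE = ℏ/(2τ)
ΔE = (1.055e-34 J·s) / (2 × 2.781e-07 s)
ΔE = 1.896e-28 J = 1.184 neV

This natural linewidth limits the precision of spectroscopic measurements.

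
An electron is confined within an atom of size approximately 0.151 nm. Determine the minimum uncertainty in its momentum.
3.492 × 10^-25 kg·m/s

Using the Heisenberg uncertainty principle:
ΔxΔp ≥ ℏ/2

With Δx ≈ L = 1.510e-10 m (the confinement size):
Δp_min = ℏ/(2Δx)
Δp_min = (1.055e-34 J·s) / (2 × 1.510e-10 m)
Δp_min = 3.492e-25 kg·m/s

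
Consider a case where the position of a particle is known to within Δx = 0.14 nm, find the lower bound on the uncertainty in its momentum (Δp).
3.766 × 10^-25 kg·m/s

Using the Heisenberg uncertainty principle:
ΔxΔp ≥ ℏ/2

The minimum uncertainty in momentum is:
Δp_min = ℏ/(2Δx)
Δp_min = (1.055e-34 J·s) / (2 × 1.400e-10 m)
Δp_min = 3.766e-25 kg·m/s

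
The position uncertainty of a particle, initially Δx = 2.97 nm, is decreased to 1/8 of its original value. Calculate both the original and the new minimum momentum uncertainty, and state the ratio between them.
Original Δp_min = 1.775 × 10^-26 kg·m/s; new Δp'_min = 1.420 × 10^-25 kg·m/s; ratio Δp'_min/Δp_min = 8.

From the uncertainty principle ΔxΔp ≥ ℏ/2, the minimum momentum uncertainty is Δp_min = ℏ/(2Δx).

Original (Δx = 2.97 nm = 2.970e-09 m):
Δp_min = (1.055e-34 J·s)/(2 × 2.970e-09 m) = 1.775e-26 kg·m/s

When Δx → (1/8)Δx:
Δp'_min = ℏ/(2 × (1/8)Δx) = 8 × ℏ/(2Δx) = 8 × Δp_min
Δp'_min = 8 × 1.775e-26 kg·m/s = 1.420e-25 kg·m/s

Since Δp_min ∝ 1/Δx, when Δx is decreased to 1/8 of its original value, Δp_min increases to 8 times its original value.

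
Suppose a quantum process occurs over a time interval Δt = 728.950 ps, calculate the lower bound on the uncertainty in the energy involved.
451.479 neV

Using the energy-time uncertainty principle:
ΔEΔt ≥ ℏ/2

The minimum uncertainty in energy is:
ΔE_min = ℏ/(2Δt)
ΔE_min = (1.055e-34 J·s) / (2 × 7.290e-10 s)
ΔE_min = 7.233e-26 J = 451.479 neV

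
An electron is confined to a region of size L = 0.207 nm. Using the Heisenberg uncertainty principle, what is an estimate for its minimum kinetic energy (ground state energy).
222.291 meV

Using the uncertainty principle to estimate ground state energy:

1. The position uncertainty is approximately the confinement size:
   Δx ≈ L = 2.070e-10 m

2. From ΔxΔp ≥ ℏ/2, the minimum momentum uncertainty is:
   Δp ≈ ℏ/(2L) = 2.547e-25 kg·m/s

3. The kinetic energy is approximately:
   KE ≈ (Δp)²/(2m) = (2.547e-25)²/(2 × 9.109e-31 kg)
   KE ≈ 3.561e-20 J = 222.291 meV

This is an order-of-magnitude estimate of the ground state energy.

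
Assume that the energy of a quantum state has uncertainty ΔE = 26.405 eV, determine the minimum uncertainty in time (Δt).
12.464 as

Using the energy-time uncertainty principle:
ΔEΔt ≥ ℏ/2

The minimum uncertainty in time is:
Δt_min = ℏ/(2ΔE)
Δt_min = (1.055e-34 J·s) / (2 × 4.231e-18 J)
Δt_min = 1.246e-17 s = 12.464 as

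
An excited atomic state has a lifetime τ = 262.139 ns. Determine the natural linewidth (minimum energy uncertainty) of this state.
1.255 neV

Using the energy-time uncertainty principle:
ΔEΔt ≥ ℏ/2

The lifetime τ represents the time uncertainty Δt.
The natural linewidth (minimum energy uncertainty) is:

ΔE = ℏ/(2τ)
ΔE = (1.055e-34 J·s) / (2 × 2.621e-07 s)
ΔE = 2.011e-28 J = 1.255 neV

This natural linewidth limits the precision of spectroscopic measurements.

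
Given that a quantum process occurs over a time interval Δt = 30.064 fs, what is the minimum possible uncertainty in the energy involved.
10.947 meV

Using the energy-time uncertainty principle:
ΔEΔt ≥ ℏ/2

The minimum uncertainty in energy is:
ΔE_min = ℏ/(2Δt)
ΔE_min = (1.055e-34 J·s) / (2 × 3.006e-14 s)
ΔE_min = 1.754e-21 J = 10.947 meV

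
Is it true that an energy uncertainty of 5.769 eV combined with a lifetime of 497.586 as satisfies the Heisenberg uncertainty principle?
Yes, it satisfies the uncertainty relation.

Calculate the product ΔEΔt:
ΔE = 5.769 eV = 9.243e-19 J
ΔEΔt = (9.243e-19 J) × (4.976e-16 s)
ΔEΔt = 4.599e-34 J·s

Compare to the minimum allowed value ℏ/2:
ℏ/2 = 5.273e-35 J·s

Since ΔEΔt = 4.599e-34 J·s ≥ 5.273e-35 J·s = ℏ/2,
this satisfies the uncertainty relation.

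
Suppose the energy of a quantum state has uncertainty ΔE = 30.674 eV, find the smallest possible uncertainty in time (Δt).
10.729 as

Using the energy-time uncertainty principle:
ΔEΔt ≥ ℏ/2

The minimum uncertainty in time is:
Δt_min = ℏ/(2ΔE)
Δt_min = (1.055e-34 J·s) / (2 × 4.915e-18 J)
Δt_min = 1.073e-17 s = 10.729 as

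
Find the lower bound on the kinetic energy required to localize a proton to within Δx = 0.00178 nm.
1.637 eV

Localizing a particle requires giving it sufficient momentum uncertainty:

1. From uncertainty principle: Δp ≥ ℏ/(2Δx)
   Δp_min = (1.055e-34 J·s) / (2 × 1.780e-12 m)
   Δp_min = 2.962e-23 kg·m/s

2. This momentum uncertainty corresponds to kinetic energy:
   KE ≈ (Δp)²/(2m) = (2.962e-23)²/(2 × 1.673e-27 kg)
   KE = 2.623e-19 J = 1.637 eV

Tighter localization requires more energy.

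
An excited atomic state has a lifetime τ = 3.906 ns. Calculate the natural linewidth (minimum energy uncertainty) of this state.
84.257 neV

Using the energy-time uncertainty principle:
ΔEΔt ≥ ℏ/2

The lifetime τ represents the time uncertainty Δt.
The natural linewidth (minimum energy uncertainty) is:

ΔE = ℏ/(2τ)
ΔE = (1.055e-34 J·s) / (2 × 3.906e-09 s)
ΔE = 1.350e-26 J = 84.257 neV

This natural linewidth limits the precision of spectroscopic measurements.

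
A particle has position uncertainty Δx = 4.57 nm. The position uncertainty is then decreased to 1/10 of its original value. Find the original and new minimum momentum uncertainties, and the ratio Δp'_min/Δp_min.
Original Δp_min = 1.154 × 10^-26 kg·m/s; new Δp'_min = 1.154 × 10^-25 kg·m/s; ratio Δp'_min/Δp_min = 10.

From the uncertainty principle ΔxΔp ≥ ℏ/2, the minimum momentum uncertainty is Δp_min = ℏ/(2Δx).

Original (Δx = 4.57 nm = 4.570e-09 m):
Δp_min = (1.055e-34 J·s)/(2 × 4.570e-09 m) = 1.154e-26 kg·m/s

When Δx → (1/10)Δx:
Δp'_min = ℏ/(2 × (1/10)Δx) = 10 × ℏ/(2Δx) = 10 × Δp_min
Δp'_min = 10 × 1.154e-26 kg·m/s = 1.154e-25 kg·m/s

Since Δp_min ∝ 1/Δx, when Δx is decreased to 1/10 of its original value, Δp_min increases to 10 times its original value.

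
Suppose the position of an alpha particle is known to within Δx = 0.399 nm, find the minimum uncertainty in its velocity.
19.888 m/s

Using the Heisenberg uncertainty principle and Δp = mΔv:
ΔxΔp ≥ ℏ/2
Δx(mΔv) ≥ ℏ/2

The minimum uncertainty in velocity is:
Δv_min = ℏ/(2mΔx)
Δv_min = (1.055e-34 J·s) / (2 × 6.645e-27 kg × 3.990e-10 m)
Δv_min = 1.989e+01 m/s = 19.888 m/s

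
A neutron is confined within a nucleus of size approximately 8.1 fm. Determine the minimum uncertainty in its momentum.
6.510 × 10^-21 kg·m/s

Using the Heisenberg uncertainty principle:
ΔxΔp ≥ ℏ/2

With Δx ≈ L = 8.100e-15 m (the confinement size):
Δp_min = ℏ/(2Δx)
Δp_min = (1.055e-34 J·s) / (2 × 8.100e-15 m)
Δp_min = 6.510e-21 kg·m/s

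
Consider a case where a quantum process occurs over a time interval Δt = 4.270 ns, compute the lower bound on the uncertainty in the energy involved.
77.074 neV

Using the energy-time uncertainty principle:
ΔEΔt ≥ ℏ/2

The minimum uncertainty in energy is:
ΔE_min = ℏ/(2Δt)
ΔE_min = (1.055e-34 J·s) / (2 × 4.270e-09 s)
ΔE_min = 1.235e-26 J = 77.074 neV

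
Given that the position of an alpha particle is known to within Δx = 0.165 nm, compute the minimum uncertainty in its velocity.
48.094 m/s

Using the Heisenberg uncertainty principle and Δp = mΔv:
ΔxΔp ≥ ℏ/2
Δx(mΔv) ≥ ℏ/2

The minimum uncertainty in velocity is:
Δv_min = ℏ/(2mΔx)
Δv_min = (1.055e-34 J·s) / (2 × 6.645e-27 kg × 1.650e-10 m)
Δv_min = 4.809e+01 m/s = 48.094 m/s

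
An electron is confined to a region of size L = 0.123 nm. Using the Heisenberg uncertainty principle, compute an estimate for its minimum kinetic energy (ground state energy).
629.583 meV

Using the uncertainty principle to estimate ground state energy:

1. The position uncertainty is approximately the confinement size:
   Δx ≈ L = 1.230e-10 m

2. From ΔxΔp ≥ ℏ/2, the minimum momentum uncertainty is:
   Δp ≈ ℏ/(2L) = 4.287e-25 kg·m/s

3. The kinetic energy is approximately:
   KE ≈ (Δp)²/(2m) = (4.287e-25)²/(2 × 9.109e-31 kg)
   KE ≈ 1.009e-19 J = 629.583 meV

This is an order-of-magnitude estimate of the ground state energy.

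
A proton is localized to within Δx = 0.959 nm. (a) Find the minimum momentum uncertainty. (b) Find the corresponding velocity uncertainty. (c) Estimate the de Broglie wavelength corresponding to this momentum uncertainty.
(a) Δp_min = 5.498 × 10^-26 kg·m/s
(b) Δv_min = 32.872 m/s
(c) λ_dB = 12.051 nm

Step-by-step:

(a) From the uncertainty principle:
Δp_min = ℏ/(2Δx) = (1.055e-34 J·s)/(2 × 9.590e-10 m) = 5.498e-26 kg·m/s

(b) The velocity uncertainty:
Δv = Δp/m = (5.498e-26 kg·m/s)/(1.673e-27 kg) = 3.287e+01 m/s = 32.872 m/s

(c) The de Broglie wavelength for this momentum:
λ = h/p = (6.626e-34 J·s)/(5.498e-26 kg·m/s) = 1.205e-08 m = 12.051 nm

Note: The de Broglie wavelength is comparable to the localization size, as expected from wave-particle duality.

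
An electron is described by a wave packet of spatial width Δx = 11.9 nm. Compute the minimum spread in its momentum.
4.431 × 10^-27 kg·m/s

For a wave packet, the spatial width Δx and momentum spread Δp are related by the uncertainty principle:
ΔxΔp ≥ ℏ/2

The minimum momentum spread is:
Δp_min = ℏ/(2Δx)
Δp_min = (1.055e-34 J·s) / (2 × 1.190e-08 m)
Δp_min = 4.431e-27 kg·m/s

A wave packet cannot have both a well-defined position and well-defined momentum.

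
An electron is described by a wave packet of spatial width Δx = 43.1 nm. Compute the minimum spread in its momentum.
1.223 × 10^-27 kg·m/s

For a wave packet, the spatial width Δx and momentum spread Δp are related by the uncertainty principle:
ΔxΔp ≥ ℏ/2

The minimum momentum spread is:
Δp_min = ℏ/(2Δx)
Δp_min = (1.055e-34 J·s) / (2 × 4.310e-08 m)
Δp_min = 1.223e-27 kg·m/s

A wave packet cannot have both a well-defined position and well-defined momentum.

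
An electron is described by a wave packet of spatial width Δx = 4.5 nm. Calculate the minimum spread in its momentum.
1.172 × 10^-26 kg·m/s

For a wave packet, the spatial width Δx and momentum spread Δp are related by the uncertainty principle:
ΔxΔp ≥ ℏ/2

The minimum momentum spread is:
Δp_min = ℏ/(2Δx)
Δp_min = (1.055e-34 J·s) / (2 × 4.500e-09 m)
Δp_min = 1.172e-26 kg·m/s

A wave packet cannot have both a well-defined position and well-defined momentum.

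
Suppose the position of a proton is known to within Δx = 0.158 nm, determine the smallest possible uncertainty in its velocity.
199.522 m/s

Using the Heisenberg uncertainty principle and Δp = mΔv:
ΔxΔp ≥ ℏ/2
Δx(mΔv) ≥ ℏ/2

The minimum uncertainty in velocity is:
Δv_min = ℏ/(2mΔx)
Δv_min = (1.055e-34 J·s) / (2 × 1.673e-27 kg × 1.580e-10 m)
Δv_min = 1.995e+02 m/s = 199.522 m/s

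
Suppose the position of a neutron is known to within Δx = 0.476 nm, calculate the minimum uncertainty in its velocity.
66.137 m/s

Using the Heisenberg uncertainty principle and Δp = mΔv:
ΔxΔp ≥ ℏ/2
Δx(mΔv) ≥ ℏ/2

The minimum uncertainty in velocity is:
Δv_min = ℏ/(2mΔx)
Δv_min = (1.055e-34 J·s) / (2 × 1.675e-27 kg × 4.760e-10 m)
Δv_min = 6.614e+01 m/s = 66.137 m/s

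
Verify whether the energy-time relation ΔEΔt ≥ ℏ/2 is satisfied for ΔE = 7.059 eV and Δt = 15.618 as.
No, it violates the uncertainty relation.

Calculate the product ΔEΔt:
ΔE = 7.059 eV = 1.131e-18 J
ΔEΔt = (1.131e-18 J) × (1.562e-17 s)
ΔEΔt = 1.766e-35 J·s

Compare to the minimum allowed value ℏ/2:
ℏ/2 = 5.273e-35 J·s

Since ΔEΔt = 1.766e-35 J·s < 5.273e-35 J·s = ℏ/2,
this violates the uncertainty relation.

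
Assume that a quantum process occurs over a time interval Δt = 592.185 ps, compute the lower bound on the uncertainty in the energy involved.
555.749 neV

Using the energy-time uncertainty principle:
ΔEΔt ≥ ℏ/2

The minimum uncertainty in energy is:
ΔE_min = ℏ/(2Δt)
ΔE_min = (1.055e-34 J·s) / (2 × 5.922e-10 s)
ΔE_min = 8.904e-26 J = 555.749 neV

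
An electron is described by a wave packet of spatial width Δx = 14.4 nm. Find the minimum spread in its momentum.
3.662 × 10^-27 kg·m/s

For a wave packet, the spatial width Δx and momentum spread Δp are related by the uncertainty principle:
ΔxΔp ≥ ℏ/2

The minimum momentum spread is:
Δp_min = ℏ/(2Δx)
Δp_min = (1.055e-34 J·s) / (2 × 1.440e-08 m)
Δp_min = 3.662e-27 kg·m/s

A wave packet cannot have both a well-defined position and well-defined momentum.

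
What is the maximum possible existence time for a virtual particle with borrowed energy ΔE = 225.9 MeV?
1.457 ys

Using the energy-time uncertainty principle:
ΔEΔt ≥ ℏ/2

For a virtual particle borrowing energy ΔE, the maximum lifetime is:
Δt_max = ℏ/(2ΔE)

Converting energy:
ΔE = 225.9 MeV = 3.619e-11 J

Δt_max = (1.055e-34 J·s) / (2 × 3.619e-11 J)
Δt_max = 1.457e-24 s = 1.457 ys

Virtual particles with higher borrowed energy exist for shorter times.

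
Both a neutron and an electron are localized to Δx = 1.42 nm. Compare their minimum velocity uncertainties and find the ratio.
The electron has the larger minimum velocity uncertainty, by a ratio of 1838.7.

For both particles, Δp_min = ℏ/(2Δx) = 3.713e-26 kg·m/s (same for both).

The velocity uncertainty is Δv = Δp/m:
- neutron: Δv = 3.713e-26 / 1.675e-27 = 2.217e+01 m/s = 22.170 m/s
- electron: Δv = 3.713e-26 / 9.109e-31 = 4.076e+04 m/s = 40.763 km/s

Ratio: 4.076e+04 / 2.217e+01 = 1838.7

The lighter particle has larger velocity uncertainty because Δv ∝ 1/m.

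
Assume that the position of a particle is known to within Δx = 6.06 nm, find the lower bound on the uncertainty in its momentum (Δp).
8.701 × 10^-27 kg·m/s

Using the Heisenberg uncertainty principle:
ΔxΔp ≥ ℏ/2

The minimum uncertainty in momentum is:
Δp_min = ℏ/(2Δx)
Δp_min = (1.055e-34 J·s) / (2 × 6.060e-09 m)
Δp_min = 8.701e-27 kg·m/s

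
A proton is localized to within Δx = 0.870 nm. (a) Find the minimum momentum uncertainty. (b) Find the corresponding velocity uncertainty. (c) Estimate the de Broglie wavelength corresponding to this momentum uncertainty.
(a) Δp_min = 6.061 × 10^-26 kg·m/s
(b) Δv_min = 36.235 m/s
(c) λ_dB = 10.933 nm

Step-by-step:

(a) From the uncertainty principle:
Δp_min = ℏ/(2Δx) = (1.055e-34 J·s)/(2 × 8.700e-10 m) = 6.061e-26 kg·m/s

(b) The velocity uncertainty:
Δv = Δp/m = (6.061e-26 kg·m/s)/(1.673e-27 kg) = 3.624e+01 m/s = 36.235 m/s

(c) The de Broglie wavelength for this momentum:
λ = h/p = (6.626e-34 J·s)/(6.061e-26 kg·m/s) = 1.093e-08 m = 10.933 nm

Note: The de Broglie wavelength is comparable to the localization size, as expected from wave-particle duality.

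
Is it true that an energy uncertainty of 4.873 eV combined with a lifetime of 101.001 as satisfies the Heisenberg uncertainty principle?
Yes, it satisfies the uncertainty relation.

Calculate the product ΔEΔt:
ΔE = 4.873 eV = 7.807e-19 J
ΔEΔt = (7.807e-19 J) × (1.010e-16 s)
ΔEΔt = 7.886e-35 J·s

Compare to the minimum allowed value ℏ/2:
ℏ/2 = 5.273e-35 J·s

Since ΔEΔt = 7.886e-35 J·s ≥ 5.273e-35 J·s = ℏ/2,
this satisfies the uncertainty relation.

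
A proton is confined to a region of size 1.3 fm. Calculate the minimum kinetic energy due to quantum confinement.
3.069 MeV

Using the uncertainty principle:

1. Position uncertainty: Δx ≈ 1.300e-15 m
2. Minimum momentum uncertainty: Δp = ℏ/(2Δx) = 4.056e-20 kg·m/s
3. Minimum kinetic energy:
   KE = (Δp)²/(2m) = (4.056e-20)²/(2 × 1.673e-27 kg)
   KE = 4.918e-13 J = 3.069 MeV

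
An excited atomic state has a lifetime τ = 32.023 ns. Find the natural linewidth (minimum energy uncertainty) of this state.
10.277 neV

Using the energy-time uncertainty principle:
ΔEΔt ≥ ℏ/2

The lifetime τ represents the time uncertainty Δt.
The natural linewidth (minimum energy uncertainty) is:

ΔE = ℏ/(2τ)
ΔE = (1.055e-34 J·s) / (2 × 3.202e-08 s)
ΔE = 1.647e-27 J = 10.277 neV

This natural linewidth limits the precision of spectroscopic measurements.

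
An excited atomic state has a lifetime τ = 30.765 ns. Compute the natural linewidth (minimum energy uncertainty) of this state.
10.697 neV

Using the energy-time uncertainty principle:
ΔEΔt ≥ ℏ/2

The lifetime τ represents the time uncertainty Δt.
The natural linewidth (minimum energy uncertainty) is:

ΔE = ℏ/(2τ)
ΔE = (1.055e-34 J·s) / (2 × 3.076e-08 s)
ΔE = 1.714e-27 J = 10.697 neV

This natural linewidth limits the precision of spectroscopic measurements.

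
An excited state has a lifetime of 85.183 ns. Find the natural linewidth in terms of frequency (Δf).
934.194 kHz

Using the energy-time uncertainty principle and E = hf:
ΔEΔt ≥ ℏ/2
hΔf·Δt ≥ ℏ/2

The minimum frequency uncertainty is:
Δf = ℏ/(2hτ) = 1/(4πτ)
Δf = 1/(4π × 8.518e-08 s)
Δf = 9.342e+05 Hz = 934.194 kHz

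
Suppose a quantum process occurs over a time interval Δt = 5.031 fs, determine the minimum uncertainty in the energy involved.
65.416 meV

Using the energy-time uncertainty principle:
ΔEΔt ≥ ℏ/2

The minimum uncertainty in energy is:
ΔE_min = ℏ/(2Δt)
ΔE_min = (1.055e-34 J·s) / (2 × 5.031e-15 s)
ΔE_min = 1.048e-20 J = 65.416 meV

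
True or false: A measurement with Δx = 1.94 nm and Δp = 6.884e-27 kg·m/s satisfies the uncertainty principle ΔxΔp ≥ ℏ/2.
No, it violates the uncertainty principle (impossible measurement).

Calculate the product ΔxΔp:
ΔxΔp = (1.940e-09 m) × (6.884e-27 kg·m/s)
ΔxΔp = 1.335e-35 J·s

Compare to the minimum allowed value ℏ/2:
ℏ/2 = 5.273e-35 J·s

Since ΔxΔp = 1.335e-35 J·s < 5.273e-35 J·s = ℏ/2,
the measurement violates the uncertainty principle.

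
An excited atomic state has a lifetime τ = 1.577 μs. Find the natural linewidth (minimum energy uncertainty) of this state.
208.691 peV

Using the energy-time uncertainty principle:
ΔEΔt ≥ ℏ/2

The lifetime τ represents the time uncertainty Δt.
The natural linewidth (minimum energy uncertainty) is:

ΔE = ℏ/(2τ)
ΔE = (1.055e-34 J·s) / (2 × 1.577e-06 s)
ΔE = 3.344e-29 J = 208.691 peV

This natural linewidth limits the precision of spectroscopic measurements.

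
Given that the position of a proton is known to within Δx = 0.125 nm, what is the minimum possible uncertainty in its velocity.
252.196 m/s

Using the Heisenberg uncertainty principle and Δp = mΔv:
ΔxΔp ≥ ℏ/2
Δx(mΔv) ≥ ℏ/2

The minimum uncertainty in velocity is:
Δv_min = ℏ/(2mΔx)
Δv_min = (1.055e-34 J·s) / (2 × 1.673e-27 kg × 1.250e-10 m)
Δv_min = 2.522e+02 m/s = 252.196 m/s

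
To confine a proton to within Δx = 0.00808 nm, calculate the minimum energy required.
79.457 meV

Localizing a particle requires giving it sufficient momentum uncertainty:

1. From uncertainty principle: Δp ≥ ℏ/(2Δx)
   Δp_min = (1.055e-34 J·s) / (2 × 8.080e-12 m)
   Δp_min = 6.526e-24 kg·m/s

2. This momentum uncertainty corresponds to kinetic energy:
   KE ≈ (Δp)²/(2m) = (6.526e-24)²/(2 × 1.673e-27 kg)
   KE = 1.273e-20 J = 79.457 meV

Tighter localization requires more energy.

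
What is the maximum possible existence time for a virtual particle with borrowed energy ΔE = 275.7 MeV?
1.194 ys

Using the energy-time uncertainty principle:
ΔEΔt ≥ ℏ/2

For a virtual particle borrowing energy ΔE, the maximum lifetime is:
Δt_max = ℏ/(2ΔE)

Converting energy:
ΔE = 275.7 MeV = 4.417e-11 J

Δt_max = (1.055e-34 J·s) / (2 × 4.417e-11 J)
Δt_max = 1.194e-24 s = 1.194 ys

Virtual particles with higher borrowed energy exist for shorter times.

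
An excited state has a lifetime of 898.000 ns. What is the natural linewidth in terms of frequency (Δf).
88.616 kHz

Using the energy-time uncertainty principle and E = hf:
ΔEΔt ≥ ℏ/2
hΔf·Δt ≥ ℏ/2

The minimum frequency uncertainty is:
Δf = ℏ/(2hτ) = 1/(4πτ)
Δf = 1/(4π × 8.980e-07 s)
Δf = 8.862e+04 Hz = 88.616 kHz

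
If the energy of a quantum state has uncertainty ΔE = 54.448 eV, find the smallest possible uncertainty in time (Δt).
6.044 as

Using the energy-time uncertainty principle:
ΔEΔt ≥ ℏ/2

The minimum uncertainty in time is:
Δt_min = ℏ/(2ΔE)
Δt_min = (1.055e-34 J·s) / (2 × 8.724e-18 J)
Δt_min = 6.044e-18 s = 6.044 as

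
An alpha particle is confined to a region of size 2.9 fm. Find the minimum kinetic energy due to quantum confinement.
155.268 keV

Using the uncertainty principle:

1. Position uncertainty: Δx ≈ 2.900e-15 m
2. Minimum momentum uncertainty: Δp = ℏ/(2Δx) = 1.818e-20 kg·m/s
3. Minimum kinetic energy:
   KE = (Δp)²/(2m) = (1.818e-20)²/(2 × 6.645e-27 kg)
   KE = 2.488e-14 J = 155.268 keV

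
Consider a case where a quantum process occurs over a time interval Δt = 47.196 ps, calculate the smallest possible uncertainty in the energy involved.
6.973 μeV

Using the energy-time uncertainty principle:
ΔEΔt ≥ ℏ/2

The minimum uncertainty in energy is:
ΔE_min = ℏ/(2Δt)
ΔE_min = (1.055e-34 J·s) / (2 × 4.720e-11 s)
ΔE_min = 1.117e-24 J = 6.973 μeV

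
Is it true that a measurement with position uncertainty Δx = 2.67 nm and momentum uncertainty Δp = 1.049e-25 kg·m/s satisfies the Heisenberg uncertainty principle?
Yes, it satisfies the uncertainty principle.

Calculate the product ΔxΔp:
ΔxΔp = (2.670e-09 m) × (1.049e-25 kg·m/s)
ΔxΔp = 2.801e-34 J·s

Compare to the minimum allowed value ℏ/2:
ℏ/2 = 5.273e-35 J·s

Since ΔxΔp = 2.801e-34 J·s ≥ 5.273e-35 J·s = ℏ/2,
the measurement satisfies the uncertainty principle.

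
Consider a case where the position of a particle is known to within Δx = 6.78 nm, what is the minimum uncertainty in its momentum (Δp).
7.777 × 10^-27 kg·m/s

Using the Heisenberg uncertainty principle:
ΔxΔp ≥ ℏ/2

The minimum uncertainty in momentum is:
Δp_min = ℏ/(2Δx)
Δp_min = (1.055e-34 J·s) / (2 × 6.780e-09 m)
Δp_min = 7.777e-27 kg·m/s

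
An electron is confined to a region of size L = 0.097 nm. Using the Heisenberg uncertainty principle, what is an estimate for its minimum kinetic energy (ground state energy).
1.012 eV

Using the uncertainty principle to estimate ground state energy:

1. The position uncertainty is approximately the confinement size:
   Δx ≈ L = 9.700e-11 m

2. From ΔxΔp ≥ ℏ/2, the minimum momentum uncertainty is:
   Δp ≈ ℏ/(2L) = 5.436e-25 kg·m/s

3. The kinetic energy is approximately:
   KE ≈ (Δp)²/(2m) = (5.436e-25)²/(2 × 9.109e-31 kg)
   KE ≈ 1.622e-19 J = 1.012 eV

This is an order-of-magnitude estimate of the ground state energy.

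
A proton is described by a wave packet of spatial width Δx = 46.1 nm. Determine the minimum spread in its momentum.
1.144 × 10^-27 kg·m/s

For a wave packet, the spatial width Δx and momentum spread Δp are related by the uncertainty principle:
ΔxΔp ≥ ℏ/2

The minimum momentum spread is:
Δp_min = ℏ/(2Δx)
Δp_min = (1.055e-34 J·s) / (2 × 4.610e-08 m)
Δp_min = 1.144e-27 kg·m/s

A wave packet cannot have both a well-defined position and well-defined momentum.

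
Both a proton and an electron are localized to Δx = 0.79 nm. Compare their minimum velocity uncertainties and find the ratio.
The electron has the larger minimum velocity uncertainty, by a ratio of 1836.2.

For both particles, Δp_min = ℏ/(2Δx) = 6.675e-26 kg·m/s (same for both).

The velocity uncertainty is Δv = Δp/m:
- proton: Δv = 6.675e-26 / 1.673e-27 = 3.990e+01 m/s = 39.904 m/s
- electron: Δv = 6.675e-26 / 9.109e-31 = 7.327e+04 m/s = 73.271 km/s

Ratio: 7.327e+04 / 3.990e+01 = 1836.2

The lighter particle has larger velocity uncertainty because Δv ∝ 1/m.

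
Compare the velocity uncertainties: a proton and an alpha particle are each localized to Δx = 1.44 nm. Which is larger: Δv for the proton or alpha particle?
The proton has the larger minimum velocity uncertainty, by a ratio of 4.0.

For both particles, Δp_min = ℏ/(2Δx) = 3.662e-26 kg·m/s (same for both).

The velocity uncertainty is Δv = Δp/m:
- proton: Δv = 3.662e-26 / 1.673e-27 = 2.189e+01 m/s = 21.892 m/s
- alpha particle: Δv = 3.662e-26 / 6.645e-27 = 5.511e+00 m/s = 5.511 m/s

Ratio: 2.189e+01 / 5.511e+00 = 4.0

The lighter particle has larger velocity uncertainty because Δv ∝ 1/m.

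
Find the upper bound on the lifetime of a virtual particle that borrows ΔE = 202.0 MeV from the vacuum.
1.629 ys

Using the energy-time uncertainty principle:
ΔEΔt ≥ ℏ/2

For a virtual particle borrowing energy ΔE, the maximum lifetime is:
Δt_max = ℏ/(2ΔE)

Converting energy:
ΔE = 202.0 MeV = 3.236e-11 J

Δt_max = (1.055e-34 J·s) / (2 × 3.236e-11 J)
Δt_max = 1.629e-24 s = 1.629 ys

Virtual particles with higher borrowed energy exist for shorter times.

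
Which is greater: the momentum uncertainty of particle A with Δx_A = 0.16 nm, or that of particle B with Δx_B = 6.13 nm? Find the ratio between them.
Particle A has the larger minimum momentum uncertainty, by a factor of 38.31.

For each particle, the minimum momentum uncertainty is Δp_min = ℏ/(2Δx):

Particle A: Δp_A = ℏ/(2×1.600e-10 m) = 3.296e-25 kg·m/s
Particle B: Δp_B = ℏ/(2×6.130e-09 m) = 8.602e-27 kg·m/s

Ratio: Δp_A/Δp_B = 38.31

Since Δp_min ∝ 1/Δx, the particle with smaller position uncertainty (A) has larger momentum uncertainty.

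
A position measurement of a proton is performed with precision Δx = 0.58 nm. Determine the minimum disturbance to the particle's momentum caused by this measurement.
9.091 × 10^-26 kg·m/s

The uncertainty principle implies that measuring position disturbs momentum:
ΔxΔp ≥ ℏ/2

When we measure position with precision Δx, we necessarily introduce a momentum uncertainty:
Δp ≥ ℏ/(2Δx)
Δp_min = (1.055e-34 J·s) / (2 × 5.800e-10 m)
Δp_min = 9.091e-26 kg·m/s

The more precisely we measure position, the greater the momentum disturbance.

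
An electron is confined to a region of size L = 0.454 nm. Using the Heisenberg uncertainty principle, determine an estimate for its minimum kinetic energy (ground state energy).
46.212 meV

Using the uncertainty principle to estimate ground state energy:

1. The position uncertainty is approximately the confinement size:
   Δx ≈ L = 4.540e-10 m

2. From ΔxΔp ≥ ℏ/2, the minimum momentum uncertainty is:
   Δp ≈ ℏ/(2L) = 1.161e-25 kg·m/s

3. The kinetic energy is approximately:
   KE ≈ (Δp)²/(2m) = (1.161e-25)²/(2 × 9.109e-31 kg)
   KE ≈ 7.404e-21 J = 46.212 meV

This is an order-of-magnitude estimate of the ground state energy.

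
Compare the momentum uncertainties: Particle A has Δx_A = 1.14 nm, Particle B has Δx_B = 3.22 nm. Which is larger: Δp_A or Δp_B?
Particle A has the larger minimum momentum uncertainty, by a factor of 2.82.

For each particle, the minimum momentum uncertainty is Δp_min = ℏ/(2Δx):

Particle A: Δp_A = ℏ/(2×1.140e-09 m) = 4.625e-26 kg·m/s
Particle B: Δp_B = ℏ/(2×3.220e-09 m) = 1.638e-26 kg·m/s

Ratio: Δp_A/Δp_B = 2.82

Since Δp_min ∝ 1/Δx, the particle with smaller position uncertainty (A) has larger momentum uncertainty.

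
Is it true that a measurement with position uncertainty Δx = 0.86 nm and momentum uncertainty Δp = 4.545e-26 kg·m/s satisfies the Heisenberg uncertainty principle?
No, it violates the uncertainty principle (impossible measurement).

Calculate the product ΔxΔp:
ΔxΔp = (8.600e-10 m) × (4.545e-26 kg·m/s)
ΔxΔp = 3.909e-35 J·s

Compare to the minimum allowed value ℏ/2:
ℏ/2 = 5.273e-35 J·s

Since ΔxΔp = 3.909e-35 J·s < 5.273e-35 J·s = ℏ/2,
the measurement violates the uncertainty principle.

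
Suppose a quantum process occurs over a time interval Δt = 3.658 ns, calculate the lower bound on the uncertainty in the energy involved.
89.969 neV

Using the energy-time uncertainty principle:
ΔEΔt ≥ ℏ/2

The minimum uncertainty in energy is:
ΔE_min = ℏ/(2Δt)
ΔE_min = (1.055e-34 J·s) / (2 × 3.658e-09 s)
ΔE_min = 1.441e-26 J = 89.969 neV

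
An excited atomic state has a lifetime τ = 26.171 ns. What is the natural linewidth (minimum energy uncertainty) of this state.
12.575 neV

Using the energy-time uncertainty principle:
ΔEΔt ≥ ℏ/2

The lifetime τ represents the time uncertainty Δt.
The natural linewidth (minimum energy uncertainty) is:

ΔE = ℏ/(2τ)
ΔE = (1.055e-34 J·s) / (2 × 2.617e-08 s)
ΔE = 2.015e-27 J = 12.575 neV

This natural linewidth limits the precision of spectroscopic measurements.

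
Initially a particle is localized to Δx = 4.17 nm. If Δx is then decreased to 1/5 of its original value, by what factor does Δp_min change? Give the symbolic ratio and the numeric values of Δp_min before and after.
Original Δp_min = 1.264 × 10^-26 kg·m/s; new Δp'_min = 6.322 × 10^-26 kg·m/s; ratio Δp'_min/Δp_min = 5.

From the uncertainty principle ΔxΔp ≥ ℏ/2, the minimum momentum uncertainty is Δp_min = ℏ/(2Δx).

Original (Δx = 4.17 nm = 4.170e-09 m):
Δp_min = (1.055e-34 J·s)/(2 × 4.170e-09 m) = 1.264e-26 kg·m/s

When Δx → (1/5)Δx:
Δp'_min = ℏ/(2 × (1/5)Δx) = 5 × ℏ/(2Δx) = 5 × Δp_min
Δp'_min = 5 × 1.264e-26 kg·m/s = 6.322e-26 kg·m/s

Since Δp_min ∝ 1/Δx, when Δx is decreased to 1/5 of its original value, Δp_min increases to 5 times its original value.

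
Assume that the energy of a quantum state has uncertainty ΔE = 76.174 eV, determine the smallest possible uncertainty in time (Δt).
4.320 as

Using the energy-time uncertainty principle:
ΔEΔt ≥ ℏ/2

The minimum uncertainty in time is:
Δt_min = ℏ/(2ΔE)
Δt_min = (1.055e-34 J·s) / (2 × 1.220e-17 J)
Δt_min = 4.320e-18 s = 4.320 as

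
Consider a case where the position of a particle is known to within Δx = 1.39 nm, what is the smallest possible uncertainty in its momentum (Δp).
3.793 × 10^-26 kg·m/s

Using the Heisenberg uncertainty principle:
ΔxΔp ≥ ℏ/2

The minimum uncertainty in momentum is:
Δp_min = ℏ/(2Δx)
Δp_min = (1.055e-34 J·s) / (2 × 1.390e-09 m)
Δp_min = 3.793e-26 kg·m/s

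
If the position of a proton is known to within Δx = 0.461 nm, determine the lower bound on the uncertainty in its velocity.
68.383 m/s

Using the Heisenberg uncertainty principle and Δp = mΔv:
ΔxΔp ≥ ℏ/2
Δx(mΔv) ≥ ℏ/2

The minimum uncertainty in velocity is:
Δv_min = ℏ/(2mΔx)
Δv_min = (1.055e-34 J·s) / (2 × 1.673e-27 kg × 4.610e-10 m)
Δv_min = 6.838e+01 m/s = 68.383 m/s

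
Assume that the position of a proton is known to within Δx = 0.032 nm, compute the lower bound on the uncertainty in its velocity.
985.141 m/s

Using the Heisenberg uncertainty principle and Δp = mΔv:
ΔxΔp ≥ ℏ/2
Δx(mΔv) ≥ ℏ/2

The minimum uncertainty in velocity is:
Δv_min = ℏ/(2mΔx)
Δv_min = (1.055e-34 J·s) / (2 × 1.673e-27 kg × 3.200e-11 m)
Δv_min = 9.851e+02 m/s = 985.141 m/s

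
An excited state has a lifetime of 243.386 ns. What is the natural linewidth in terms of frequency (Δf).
326.960 kHz

Using the energy-time uncertainty principle and E = hf:
ΔEΔt ≥ ℏ/2
hΔf·Δt ≥ ℏ/2

The minimum frequency uncertainty is:
Δf = ℏ/(2hτ) = 1/(4πτ)
Δf = 1/(4π × 2.434e-07 s)
Δf = 3.270e+05 Hz = 326.960 kHz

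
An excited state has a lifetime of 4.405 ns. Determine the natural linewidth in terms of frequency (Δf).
18.065 MHz

Using the energy-time uncertainty principle and E = hf:
ΔEΔt ≥ ℏ/2
hΔf·Δt ≥ ℏ/2

The minimum frequency uncertainty is:
Δf = ℏ/(2hτ) = 1/(4πτ)
Δf = 1/(4π × 4.405e-09 s)
Δf = 1.807e+07 Hz = 18.065 MHz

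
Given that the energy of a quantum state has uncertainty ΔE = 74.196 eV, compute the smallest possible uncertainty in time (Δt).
4.436 as

Using the energy-time uncertainty principle:
ΔEΔt ≥ ℏ/2

The minimum uncertainty in time is:
Δt_min = ℏ/(2ΔE)
Δt_min = (1.055e-34 J·s) / (2 × 1.189e-17 J)
Δt_min = 4.436e-18 s = 4.436 as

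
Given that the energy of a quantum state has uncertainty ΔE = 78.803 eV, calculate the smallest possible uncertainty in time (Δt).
4.176 as

Using the energy-time uncertainty principle:
ΔEΔt ≥ ℏ/2

The minimum uncertainty in time is:
Δt_min = ℏ/(2ΔE)
Δt_min = (1.055e-34 J·s) / (2 × 1.263e-17 J)
Δt_min = 4.176e-18 s = 4.176 as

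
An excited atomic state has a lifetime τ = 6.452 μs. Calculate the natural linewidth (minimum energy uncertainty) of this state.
51.008 peV

Using the energy-time uncertainty principle:
ΔEΔt ≥ ℏ/2

The lifetime τ represents the time uncertainty Δt.
The natural linewidth (minimum energy uncertainty) is:

ΔE = ℏ/(2τ)
ΔE = (1.055e-34 J·s) / (2 × 6.452e-06 s)
ΔE = 8.172e-30 J = 51.008 peV

This natural linewidth limits the precision of spectroscopic measurements.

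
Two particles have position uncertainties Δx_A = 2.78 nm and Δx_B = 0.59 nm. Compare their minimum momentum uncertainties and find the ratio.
Particle B has the larger minimum momentum uncertainty, by a factor of 4.71.

For each particle, the minimum momentum uncertainty is Δp_min = ℏ/(2Δx):

Particle A: Δp_A = ℏ/(2×2.780e-09 m) = 1.897e-26 kg·m/s
Particle B: Δp_B = ℏ/(2×5.900e-10 m) = 8.937e-26 kg·m/s

Ratio: Δp_B/Δp_A = 4.71

Since Δp_min ∝ 1/Δx, the particle with smaller position uncertainty (B) has larger momentum uncertainty.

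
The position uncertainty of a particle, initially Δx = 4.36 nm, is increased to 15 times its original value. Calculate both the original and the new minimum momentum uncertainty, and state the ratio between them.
Original Δp_min = 1.209 × 10^-26 kg·m/s; new Δp'_min = 8.062 × 10^-28 kg·m/s; ratio Δp'_min/Δp_min = 1/15.

From the uncertainty principle ΔxΔp ≥ ℏ/2, the minimum momentum uncertainty is Δp_min = ℏ/(2Δx).

Original (Δx = 4.36 nm = 4.360e-09 m):
Δp_min = (1.055e-34 J·s)/(2 × 4.360e-09 m) = 1.209e-26 kg·m/s

When Δx → 15Δx:
Δp'_min = ℏ/(2 × 15Δx) = (1/15) × ℏ/(2Δx) = (1/15) × Δp_min
Δp'_min = 1/15 × 1.209e-26 kg·m/s = 8.062e-28 kg·m/s

Since Δp_min ∝ 1/Δx, when Δx is increased to 15 times its original value, Δp_min decreases to 1/15 of its original value.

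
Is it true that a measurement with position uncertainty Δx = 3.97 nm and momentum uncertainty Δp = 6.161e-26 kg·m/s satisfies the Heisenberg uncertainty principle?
Yes, it satisfies the uncertainty principle.

Calculate the product ΔxΔp:
ΔxΔp = (3.970e-09 m) × (6.161e-26 kg·m/s)
ΔxΔp = 2.446e-34 J·s

Compare to the minimum allowed value ℏ/2:
ℏ/2 = 5.273e-35 J·s

Since ΔxΔp = 2.446e-34 J·s ≥ 5.273e-35 J·s = ℏ/2,
the measurement satisfies the uncertainty principle.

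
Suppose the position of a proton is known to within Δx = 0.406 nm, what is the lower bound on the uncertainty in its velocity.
77.647 m/s

Using the Heisenberg uncertainty principle and Δp = mΔv:
ΔxΔp ≥ ℏ/2
Δx(mΔv) ≥ ℏ/2

The minimum uncertainty in velocity is:
Δv_min = ℏ/(2mΔx)
Δv_min = (1.055e-34 J·s) / (2 × 1.673e-27 kg × 4.060e-10 m)
Δv_min = 7.765e+01 m/s = 77.647 m/s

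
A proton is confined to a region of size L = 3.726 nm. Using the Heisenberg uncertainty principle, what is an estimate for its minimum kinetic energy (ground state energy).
373.653 neV

Using the uncertainty principle to estimate ground state energy:

1. The position uncertainty is approximately the confinement size:
   Δx ≈ L = 3.726e-09 m

2. From ΔxΔp ≥ ℏ/2, the minimum momentum uncertainty is:
   Δp ≈ ℏ/(2L) = 1.415e-26 kg·m/s

3. The kinetic energy is approximately:
   KE ≈ (Δp)²/(2m) = (1.415e-26)²/(2 × 1.673e-27 kg)
   KE ≈ 5.987e-26 J = 373.653 neV

This is an order-of-magnitude estimate of the ground state energy.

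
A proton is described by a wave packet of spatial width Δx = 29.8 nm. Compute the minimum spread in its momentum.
1.769 × 10^-27 kg·m/s

For a wave packet, the spatial width Δx and momentum spread Δp are related by the uncertainty principle:
ΔxΔp ≥ ℏ/2

The minimum momentum spread is:
Δp_min = ℏ/(2Δx)
Δp_min = (1.055e-34 J·s) / (2 × 2.980e-08 m)
Δp_min = 1.769e-27 kg·m/s

A wave packet cannot have both a well-defined position and well-defined momentum.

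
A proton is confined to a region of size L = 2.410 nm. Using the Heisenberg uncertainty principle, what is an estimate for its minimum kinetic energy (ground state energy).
893.141 neV

Using the uncertainty principle to estimate ground state energy:

1. The position uncertainty is approximately the confinement size:
   Δx ≈ L = 2.410e-09 m

2. From ΔxΔp ≥ ℏ/2, the minimum momentum uncertainty is:
   Δp ≈ ℏ/(2L) = 2.188e-26 kg·m/s

3. The kinetic energy is approximately:
   KE ≈ (Δp)²/(2m) = (2.188e-26)²/(2 × 1.673e-27 kg)
   KE ≈ 1.431e-25 J = 893.141 neV

This is an order-of-magnitude estimate of the ground state energy.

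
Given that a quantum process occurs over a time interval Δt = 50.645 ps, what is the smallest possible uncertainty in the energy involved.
6.498 μeV

Using the energy-time uncertainty principle:
ΔEΔt ≥ ℏ/2

The minimum uncertainty in energy is:
ΔE_min = ℏ/(2Δt)
ΔE_min = (1.055e-34 J·s) / (2 × 5.065e-11 s)
ΔE_min = 1.041e-24 J = 6.498 μeV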